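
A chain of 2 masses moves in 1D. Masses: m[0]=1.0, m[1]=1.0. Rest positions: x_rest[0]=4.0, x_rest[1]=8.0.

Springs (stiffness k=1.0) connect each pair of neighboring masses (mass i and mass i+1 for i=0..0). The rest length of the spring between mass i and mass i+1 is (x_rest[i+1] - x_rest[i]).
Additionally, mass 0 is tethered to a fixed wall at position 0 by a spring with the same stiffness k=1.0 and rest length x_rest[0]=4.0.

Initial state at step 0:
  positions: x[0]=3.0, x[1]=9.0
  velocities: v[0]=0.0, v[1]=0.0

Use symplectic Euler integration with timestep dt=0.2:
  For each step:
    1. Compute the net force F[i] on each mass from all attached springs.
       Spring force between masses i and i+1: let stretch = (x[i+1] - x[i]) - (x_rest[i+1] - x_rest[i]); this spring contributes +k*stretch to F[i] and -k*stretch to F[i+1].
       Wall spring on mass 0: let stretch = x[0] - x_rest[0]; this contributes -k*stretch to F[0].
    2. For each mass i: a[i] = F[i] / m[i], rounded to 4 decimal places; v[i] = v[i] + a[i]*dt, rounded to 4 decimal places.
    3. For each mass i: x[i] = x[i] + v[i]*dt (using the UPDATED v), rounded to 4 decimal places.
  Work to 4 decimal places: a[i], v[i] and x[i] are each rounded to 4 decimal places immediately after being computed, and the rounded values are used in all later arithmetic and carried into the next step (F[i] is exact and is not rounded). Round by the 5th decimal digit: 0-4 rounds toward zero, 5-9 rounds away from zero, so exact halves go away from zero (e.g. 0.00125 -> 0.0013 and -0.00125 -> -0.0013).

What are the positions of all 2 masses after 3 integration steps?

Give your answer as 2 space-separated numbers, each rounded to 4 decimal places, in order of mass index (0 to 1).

Step 0: x=[3.0000 9.0000] v=[0.0000 0.0000]
Step 1: x=[3.1200 8.9200] v=[0.6000 -0.4000]
Step 2: x=[3.3472 8.7680] v=[1.1360 -0.7600]
Step 3: x=[3.6573 8.5592] v=[1.5507 -1.0442]

Answer: 3.6573 8.5592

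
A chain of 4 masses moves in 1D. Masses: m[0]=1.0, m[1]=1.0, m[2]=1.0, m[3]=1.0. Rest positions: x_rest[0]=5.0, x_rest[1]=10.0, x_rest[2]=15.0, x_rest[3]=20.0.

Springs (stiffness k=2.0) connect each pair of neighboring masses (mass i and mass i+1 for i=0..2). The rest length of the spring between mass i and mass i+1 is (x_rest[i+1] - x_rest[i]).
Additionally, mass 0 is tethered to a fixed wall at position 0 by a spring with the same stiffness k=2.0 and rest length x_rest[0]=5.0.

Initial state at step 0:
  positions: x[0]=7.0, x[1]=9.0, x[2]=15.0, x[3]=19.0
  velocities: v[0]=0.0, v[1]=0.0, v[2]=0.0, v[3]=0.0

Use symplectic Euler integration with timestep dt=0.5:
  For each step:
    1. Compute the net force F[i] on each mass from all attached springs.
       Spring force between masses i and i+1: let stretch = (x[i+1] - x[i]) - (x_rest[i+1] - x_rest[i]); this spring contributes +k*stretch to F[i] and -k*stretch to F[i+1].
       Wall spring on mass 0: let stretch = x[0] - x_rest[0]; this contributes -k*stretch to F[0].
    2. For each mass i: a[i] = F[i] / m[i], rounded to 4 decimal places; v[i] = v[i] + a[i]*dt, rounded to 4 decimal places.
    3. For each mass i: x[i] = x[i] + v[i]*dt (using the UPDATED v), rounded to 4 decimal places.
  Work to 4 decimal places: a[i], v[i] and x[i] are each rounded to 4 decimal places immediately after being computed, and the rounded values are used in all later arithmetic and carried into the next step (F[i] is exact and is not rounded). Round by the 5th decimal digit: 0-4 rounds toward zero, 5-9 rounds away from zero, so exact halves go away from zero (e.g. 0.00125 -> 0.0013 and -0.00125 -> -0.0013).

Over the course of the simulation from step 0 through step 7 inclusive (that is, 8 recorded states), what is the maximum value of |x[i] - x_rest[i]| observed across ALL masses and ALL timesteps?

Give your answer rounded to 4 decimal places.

Step 0: x=[7.0000 9.0000 15.0000 19.0000] v=[0.0000 0.0000 0.0000 0.0000]
Step 1: x=[4.5000 11.0000 14.0000 19.5000] v=[-5.0000 4.0000 -2.0000 1.0000]
Step 2: x=[3.0000 11.2500 14.2500 19.7500] v=[-3.0000 0.5000 0.5000 0.5000]
Step 3: x=[4.1250 8.8750 15.7500 19.7500] v=[2.2500 -4.7500 3.0000 0.0000]
Step 4: x=[5.5625 7.5625 15.8125 20.2500] v=[2.8750 -2.6250 0.1250 1.0000]
Step 5: x=[5.2188 9.3750 13.9688 21.0313] v=[-0.6875 3.6250 -3.6875 1.5625]
Step 6: x=[4.3438 11.4063 13.3594 20.7813] v=[-1.7501 4.0626 -1.2188 -0.5000]
Step 7: x=[4.8281 10.8829 15.4844 19.3204] v=[0.9686 -1.0468 4.2500 -2.9219]
Max displacement = 2.4375

Answer: 2.4375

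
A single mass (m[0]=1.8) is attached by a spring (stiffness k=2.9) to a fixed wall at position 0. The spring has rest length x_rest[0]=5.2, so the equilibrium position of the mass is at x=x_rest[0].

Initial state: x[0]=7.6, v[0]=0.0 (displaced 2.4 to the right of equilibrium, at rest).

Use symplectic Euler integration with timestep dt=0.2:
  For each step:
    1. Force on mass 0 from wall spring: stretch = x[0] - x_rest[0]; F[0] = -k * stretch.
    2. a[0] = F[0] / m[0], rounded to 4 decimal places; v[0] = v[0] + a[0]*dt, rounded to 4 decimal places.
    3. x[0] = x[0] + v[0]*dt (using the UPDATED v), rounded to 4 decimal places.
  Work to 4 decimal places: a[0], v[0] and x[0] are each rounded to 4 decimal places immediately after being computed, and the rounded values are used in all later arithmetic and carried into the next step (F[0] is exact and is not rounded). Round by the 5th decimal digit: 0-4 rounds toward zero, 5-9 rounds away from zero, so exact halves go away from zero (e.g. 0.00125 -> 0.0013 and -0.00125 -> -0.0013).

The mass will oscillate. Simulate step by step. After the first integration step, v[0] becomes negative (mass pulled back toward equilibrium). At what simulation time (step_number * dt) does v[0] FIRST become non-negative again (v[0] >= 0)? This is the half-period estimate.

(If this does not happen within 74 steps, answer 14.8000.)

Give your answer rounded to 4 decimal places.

Answer: 2.6000

Derivation:
Step 0: x=[7.6000] v=[0.0000]
Step 1: x=[7.4453] v=[-0.7733]
Step 2: x=[7.1459] v=[-1.4968]
Step 3: x=[6.7211] v=[-2.1238]
Step 4: x=[6.1983] v=[-2.6139]
Step 5: x=[5.6112] v=[-2.9356]
Step 6: x=[4.9976] v=[-3.0681]
Step 7: x=[4.3970] v=[-3.0029]
Step 8: x=[3.8482] v=[-2.7442]
Step 9: x=[3.3865] v=[-2.3086]
Step 10: x=[3.0417] v=[-1.7242]
Step 11: x=[2.8360] v=[-1.0287]
Step 12: x=[2.7826] v=[-0.2670]
Step 13: x=[2.8850] v=[0.5119]
First v>=0 after going negative at step 13, time=2.6000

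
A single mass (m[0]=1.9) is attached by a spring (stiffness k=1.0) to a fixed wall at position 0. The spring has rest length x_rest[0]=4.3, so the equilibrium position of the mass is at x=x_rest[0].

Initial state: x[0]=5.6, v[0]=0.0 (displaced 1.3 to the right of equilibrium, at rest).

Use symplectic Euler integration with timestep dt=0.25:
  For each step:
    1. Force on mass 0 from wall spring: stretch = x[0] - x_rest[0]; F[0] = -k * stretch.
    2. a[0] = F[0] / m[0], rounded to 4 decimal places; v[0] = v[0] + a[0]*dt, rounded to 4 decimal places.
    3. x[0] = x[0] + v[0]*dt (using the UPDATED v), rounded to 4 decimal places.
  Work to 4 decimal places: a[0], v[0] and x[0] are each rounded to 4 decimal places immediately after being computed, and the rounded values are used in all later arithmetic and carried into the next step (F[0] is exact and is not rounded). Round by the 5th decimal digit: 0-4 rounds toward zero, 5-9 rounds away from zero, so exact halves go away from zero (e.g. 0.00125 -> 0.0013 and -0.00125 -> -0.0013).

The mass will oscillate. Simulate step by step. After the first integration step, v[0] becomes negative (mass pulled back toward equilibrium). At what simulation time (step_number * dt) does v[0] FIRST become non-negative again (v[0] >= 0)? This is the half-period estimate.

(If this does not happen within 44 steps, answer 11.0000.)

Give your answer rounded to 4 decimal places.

Answer: 4.5000

Derivation:
Step 0: x=[5.6000] v=[0.0000]
Step 1: x=[5.5572] v=[-0.1711]
Step 2: x=[5.4731] v=[-0.3365]
Step 3: x=[5.3504] v=[-0.4909]
Step 4: x=[5.1931] v=[-0.6291]
Step 5: x=[5.0065] v=[-0.7466]
Step 6: x=[4.7966] v=[-0.8396]
Step 7: x=[4.5704] v=[-0.9050]
Step 8: x=[4.3353] v=[-0.9406]
Step 9: x=[4.0990] v=[-0.9453]
Step 10: x=[3.8693] v=[-0.9189]
Step 11: x=[3.6538] v=[-0.8622]
Step 12: x=[3.4595] v=[-0.7772]
Step 13: x=[3.2929] v=[-0.6666]
Step 14: x=[3.1594] v=[-0.5341]
Step 15: x=[3.0634] v=[-0.3840]
Step 16: x=[3.0081] v=[-0.2213]
Step 17: x=[2.9953] v=[-0.0513]
Step 18: x=[3.0254] v=[0.1204]
First v>=0 after going negative at step 18, time=4.5000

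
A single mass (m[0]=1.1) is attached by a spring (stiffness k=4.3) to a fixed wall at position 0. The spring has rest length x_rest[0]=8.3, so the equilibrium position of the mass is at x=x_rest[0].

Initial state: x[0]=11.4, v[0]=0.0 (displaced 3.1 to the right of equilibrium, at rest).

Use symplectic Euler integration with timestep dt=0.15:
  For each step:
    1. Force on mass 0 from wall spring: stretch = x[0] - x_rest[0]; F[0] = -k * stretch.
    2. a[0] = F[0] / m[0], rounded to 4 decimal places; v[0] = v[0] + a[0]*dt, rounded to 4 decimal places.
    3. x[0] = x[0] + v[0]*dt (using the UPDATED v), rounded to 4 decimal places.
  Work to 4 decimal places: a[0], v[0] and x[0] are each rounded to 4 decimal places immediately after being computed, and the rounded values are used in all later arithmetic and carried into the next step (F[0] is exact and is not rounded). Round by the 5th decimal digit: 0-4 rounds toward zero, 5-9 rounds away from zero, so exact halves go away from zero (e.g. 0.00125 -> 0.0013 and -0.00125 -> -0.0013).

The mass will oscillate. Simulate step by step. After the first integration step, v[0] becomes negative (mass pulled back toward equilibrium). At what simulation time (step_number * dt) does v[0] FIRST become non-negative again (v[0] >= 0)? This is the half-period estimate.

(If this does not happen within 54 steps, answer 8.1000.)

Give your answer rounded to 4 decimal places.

Answer: 1.6500

Derivation:
Step 0: x=[11.4000] v=[0.0000]
Step 1: x=[11.1273] v=[-1.8177]
Step 2: x=[10.6060] v=[-3.4755]
Step 3: x=[9.8818] v=[-4.8277]
Step 4: x=[9.0185] v=[-5.7552]
Step 5: x=[8.0920] v=[-6.1765]
Step 6: x=[7.1838] v=[-6.0545]
Step 7: x=[6.3738] v=[-5.4000]
Step 8: x=[5.7332] v=[-4.2705]
Step 9: x=[5.3184] v=[-2.7654]
Step 10: x=[5.1658] v=[-1.0171]
Step 11: x=[5.2889] v=[0.8207]
First v>=0 after going negative at step 11, time=1.6500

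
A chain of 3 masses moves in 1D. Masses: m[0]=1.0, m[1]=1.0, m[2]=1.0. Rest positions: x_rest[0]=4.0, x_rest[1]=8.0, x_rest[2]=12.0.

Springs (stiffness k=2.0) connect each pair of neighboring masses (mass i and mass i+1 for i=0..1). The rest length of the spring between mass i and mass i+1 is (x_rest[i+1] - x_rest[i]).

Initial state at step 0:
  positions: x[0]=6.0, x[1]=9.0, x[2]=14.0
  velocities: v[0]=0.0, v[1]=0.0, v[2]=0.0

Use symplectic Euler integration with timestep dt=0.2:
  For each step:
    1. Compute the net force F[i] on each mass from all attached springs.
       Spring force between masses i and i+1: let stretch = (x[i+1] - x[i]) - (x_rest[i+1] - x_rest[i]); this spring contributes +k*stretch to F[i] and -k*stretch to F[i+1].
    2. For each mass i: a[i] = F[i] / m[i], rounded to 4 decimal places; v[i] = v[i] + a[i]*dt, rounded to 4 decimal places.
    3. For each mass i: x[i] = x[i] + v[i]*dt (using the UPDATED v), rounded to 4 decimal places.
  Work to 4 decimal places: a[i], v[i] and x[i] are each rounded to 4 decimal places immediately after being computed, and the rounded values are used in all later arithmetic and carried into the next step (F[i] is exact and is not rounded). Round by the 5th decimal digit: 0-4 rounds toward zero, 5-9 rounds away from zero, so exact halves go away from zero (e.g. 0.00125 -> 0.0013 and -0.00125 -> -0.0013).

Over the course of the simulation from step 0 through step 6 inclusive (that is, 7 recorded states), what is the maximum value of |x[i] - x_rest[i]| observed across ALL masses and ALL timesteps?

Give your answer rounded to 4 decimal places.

Answer: 2.3524

Derivation:
Step 0: x=[6.0000 9.0000 14.0000] v=[0.0000 0.0000 0.0000]
Step 1: x=[5.9200 9.1600 13.9200] v=[-0.4000 0.8000 -0.4000]
Step 2: x=[5.7792 9.4416 13.7792] v=[-0.7040 1.4080 -0.7040]
Step 3: x=[5.6114 9.7772 13.6114] v=[-0.8390 1.6781 -0.8390]
Step 4: x=[5.4569 10.0863 13.4569] v=[-0.7727 1.5455 -0.7727]
Step 5: x=[5.3527 10.2947 13.3527] v=[-0.5209 1.0420 -0.5209]
Step 6: x=[5.3239 10.3524 13.3239] v=[-0.1441 0.2884 -0.1441]
Max displacement = 2.3524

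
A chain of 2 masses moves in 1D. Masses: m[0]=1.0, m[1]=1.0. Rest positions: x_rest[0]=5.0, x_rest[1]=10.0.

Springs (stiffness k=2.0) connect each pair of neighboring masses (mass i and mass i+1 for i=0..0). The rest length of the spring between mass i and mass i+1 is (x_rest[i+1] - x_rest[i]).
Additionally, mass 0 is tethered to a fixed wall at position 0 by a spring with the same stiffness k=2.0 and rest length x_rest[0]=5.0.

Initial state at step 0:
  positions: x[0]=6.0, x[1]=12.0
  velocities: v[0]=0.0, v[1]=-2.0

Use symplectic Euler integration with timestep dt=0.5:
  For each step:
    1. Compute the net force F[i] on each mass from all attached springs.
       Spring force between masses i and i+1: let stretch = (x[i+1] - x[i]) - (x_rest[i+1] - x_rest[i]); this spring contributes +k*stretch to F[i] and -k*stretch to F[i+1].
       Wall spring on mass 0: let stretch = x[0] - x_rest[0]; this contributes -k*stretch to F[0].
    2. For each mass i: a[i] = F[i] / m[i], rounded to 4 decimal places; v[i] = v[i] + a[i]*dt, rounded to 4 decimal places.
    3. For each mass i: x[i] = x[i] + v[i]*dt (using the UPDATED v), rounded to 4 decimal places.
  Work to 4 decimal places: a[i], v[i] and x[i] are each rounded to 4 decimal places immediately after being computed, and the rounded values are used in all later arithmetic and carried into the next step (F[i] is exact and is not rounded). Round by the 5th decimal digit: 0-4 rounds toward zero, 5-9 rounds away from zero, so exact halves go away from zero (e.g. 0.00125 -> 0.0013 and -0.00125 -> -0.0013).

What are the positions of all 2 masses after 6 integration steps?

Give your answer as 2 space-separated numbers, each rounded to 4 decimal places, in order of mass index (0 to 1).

Answer: 3.7657 7.0626

Derivation:
Step 0: x=[6.0000 12.0000] v=[0.0000 -2.0000]
Step 1: x=[6.0000 10.5000] v=[0.0000 -3.0000]
Step 2: x=[5.2500 9.2500] v=[-1.5000 -2.5000]
Step 3: x=[3.8750 8.5000] v=[-2.7500 -1.5000]
Step 4: x=[2.8750 7.9375] v=[-2.0000 -1.1250]
Step 5: x=[2.9688 7.3438] v=[0.1875 -1.1875]
Step 6: x=[3.7657 7.0626] v=[1.5937 -0.5625]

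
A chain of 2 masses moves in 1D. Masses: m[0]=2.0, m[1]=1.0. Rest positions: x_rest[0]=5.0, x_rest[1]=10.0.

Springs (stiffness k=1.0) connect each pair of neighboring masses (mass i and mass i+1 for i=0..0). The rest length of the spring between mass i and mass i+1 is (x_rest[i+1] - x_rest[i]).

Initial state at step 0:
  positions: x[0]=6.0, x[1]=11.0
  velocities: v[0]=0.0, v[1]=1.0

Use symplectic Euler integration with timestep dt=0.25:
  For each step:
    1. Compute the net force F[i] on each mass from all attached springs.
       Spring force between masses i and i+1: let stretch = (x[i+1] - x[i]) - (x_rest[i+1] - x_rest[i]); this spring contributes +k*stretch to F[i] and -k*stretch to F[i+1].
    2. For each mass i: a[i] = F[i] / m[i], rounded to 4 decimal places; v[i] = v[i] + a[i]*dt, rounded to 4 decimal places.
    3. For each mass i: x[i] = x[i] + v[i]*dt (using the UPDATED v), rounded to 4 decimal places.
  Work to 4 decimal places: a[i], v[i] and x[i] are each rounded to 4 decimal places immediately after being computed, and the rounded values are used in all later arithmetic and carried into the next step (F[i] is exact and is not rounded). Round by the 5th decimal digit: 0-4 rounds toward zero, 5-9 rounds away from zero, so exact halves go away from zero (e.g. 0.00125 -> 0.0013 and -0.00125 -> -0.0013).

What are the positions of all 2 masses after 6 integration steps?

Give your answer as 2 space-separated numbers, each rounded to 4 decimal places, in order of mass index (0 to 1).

Answer: 6.2350 12.0305

Derivation:
Step 0: x=[6.0000 11.0000] v=[0.0000 1.0000]
Step 1: x=[6.0000 11.2500] v=[0.0000 1.0000]
Step 2: x=[6.0078 11.4844] v=[0.0313 0.9375]
Step 3: x=[6.0305 11.6890] v=[0.0909 0.8184]
Step 4: x=[6.0738 11.8525] v=[0.1732 0.6538]
Step 5: x=[6.1415 11.9673] v=[0.2706 0.4591]
Step 6: x=[6.2350 12.0305] v=[0.3738 0.2527]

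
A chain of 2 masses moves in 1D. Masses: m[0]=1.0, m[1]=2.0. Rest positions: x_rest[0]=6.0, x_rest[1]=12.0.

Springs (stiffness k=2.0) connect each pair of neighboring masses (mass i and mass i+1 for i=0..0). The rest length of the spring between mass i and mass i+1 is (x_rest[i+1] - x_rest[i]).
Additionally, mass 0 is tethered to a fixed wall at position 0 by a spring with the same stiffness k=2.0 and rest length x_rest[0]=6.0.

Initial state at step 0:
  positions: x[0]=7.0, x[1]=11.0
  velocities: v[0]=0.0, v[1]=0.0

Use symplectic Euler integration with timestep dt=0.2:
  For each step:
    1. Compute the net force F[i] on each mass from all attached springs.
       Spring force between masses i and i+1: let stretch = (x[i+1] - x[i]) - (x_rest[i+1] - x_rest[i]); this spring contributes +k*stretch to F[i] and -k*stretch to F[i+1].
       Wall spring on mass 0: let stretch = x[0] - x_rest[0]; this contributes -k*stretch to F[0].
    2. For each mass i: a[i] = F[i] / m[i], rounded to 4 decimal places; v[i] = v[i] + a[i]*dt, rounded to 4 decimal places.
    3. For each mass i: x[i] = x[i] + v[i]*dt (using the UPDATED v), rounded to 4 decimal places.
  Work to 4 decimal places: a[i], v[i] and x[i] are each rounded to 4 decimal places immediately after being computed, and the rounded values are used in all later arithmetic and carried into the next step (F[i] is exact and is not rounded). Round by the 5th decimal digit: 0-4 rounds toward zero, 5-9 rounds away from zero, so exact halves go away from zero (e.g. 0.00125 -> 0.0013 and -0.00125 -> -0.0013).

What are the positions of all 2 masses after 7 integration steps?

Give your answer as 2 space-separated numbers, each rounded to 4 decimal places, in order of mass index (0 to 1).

Step 0: x=[7.0000 11.0000] v=[0.0000 0.0000]
Step 1: x=[6.7600 11.0800] v=[-1.2000 0.4000]
Step 2: x=[6.3248 11.2272] v=[-2.1760 0.7360]
Step 3: x=[5.7758 11.4183] v=[-2.7450 0.9555]
Step 4: x=[5.2161 11.6237] v=[-2.7983 1.0270]
Step 5: x=[4.7518 11.8128] v=[-2.3217 0.9455]
Step 6: x=[4.4722 11.9595] v=[-1.3980 0.7333]
Step 7: x=[4.4338 12.0467] v=[-0.1920 0.4358]

Answer: 4.4338 12.0467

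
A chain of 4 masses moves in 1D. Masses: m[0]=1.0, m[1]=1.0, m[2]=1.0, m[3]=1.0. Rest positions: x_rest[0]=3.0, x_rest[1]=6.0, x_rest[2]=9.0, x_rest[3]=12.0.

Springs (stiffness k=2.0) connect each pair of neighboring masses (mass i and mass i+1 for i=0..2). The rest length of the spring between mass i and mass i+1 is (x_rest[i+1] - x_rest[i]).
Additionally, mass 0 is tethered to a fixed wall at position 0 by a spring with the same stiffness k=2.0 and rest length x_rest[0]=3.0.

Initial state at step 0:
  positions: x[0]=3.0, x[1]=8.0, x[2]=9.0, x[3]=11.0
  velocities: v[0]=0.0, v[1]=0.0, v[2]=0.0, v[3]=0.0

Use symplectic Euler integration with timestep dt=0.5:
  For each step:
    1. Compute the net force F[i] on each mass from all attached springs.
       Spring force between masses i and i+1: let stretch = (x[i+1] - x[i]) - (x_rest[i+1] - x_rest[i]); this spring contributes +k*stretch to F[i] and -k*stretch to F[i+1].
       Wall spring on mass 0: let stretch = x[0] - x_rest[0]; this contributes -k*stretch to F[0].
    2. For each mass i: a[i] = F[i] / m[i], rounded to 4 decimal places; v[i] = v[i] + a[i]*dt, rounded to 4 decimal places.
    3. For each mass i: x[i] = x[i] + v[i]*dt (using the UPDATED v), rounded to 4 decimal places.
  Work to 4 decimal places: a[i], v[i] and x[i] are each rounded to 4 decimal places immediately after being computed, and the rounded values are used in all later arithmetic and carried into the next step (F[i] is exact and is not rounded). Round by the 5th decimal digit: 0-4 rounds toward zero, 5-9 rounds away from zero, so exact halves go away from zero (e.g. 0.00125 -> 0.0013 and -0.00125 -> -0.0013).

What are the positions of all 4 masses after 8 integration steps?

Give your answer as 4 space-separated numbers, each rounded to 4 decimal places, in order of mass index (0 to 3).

Step 0: x=[3.0000 8.0000 9.0000 11.0000] v=[0.0000 0.0000 0.0000 0.0000]
Step 1: x=[4.0000 6.0000 9.5000 11.5000] v=[2.0000 -4.0000 1.0000 1.0000]
Step 2: x=[4.0000 4.7500 9.2500 12.5000] v=[0.0000 -2.5000 -0.5000 2.0000]
Step 3: x=[2.3750 5.3750 8.3750 13.3750] v=[-3.2500 1.2500 -1.7500 1.7500]
Step 4: x=[1.0625 6.0000 8.5000 13.2500] v=[-2.6250 1.2500 0.2500 -0.2500]
Step 5: x=[1.6875 5.4063 9.7500 12.2500] v=[1.2500 -1.1875 2.5000 -2.0000]
Step 6: x=[3.3282 5.1250 10.0782 11.5000] v=[3.2813 -0.5626 0.6563 -1.5000]
Step 7: x=[4.2032 6.4219 8.6407 11.5391] v=[1.7499 2.5938 -2.8751 0.0782]
Step 8: x=[4.0859 7.7189 7.5430 11.6290] v=[-0.2346 2.5939 -2.1955 0.1798]

Answer: 4.0859 7.7189 7.5430 11.6290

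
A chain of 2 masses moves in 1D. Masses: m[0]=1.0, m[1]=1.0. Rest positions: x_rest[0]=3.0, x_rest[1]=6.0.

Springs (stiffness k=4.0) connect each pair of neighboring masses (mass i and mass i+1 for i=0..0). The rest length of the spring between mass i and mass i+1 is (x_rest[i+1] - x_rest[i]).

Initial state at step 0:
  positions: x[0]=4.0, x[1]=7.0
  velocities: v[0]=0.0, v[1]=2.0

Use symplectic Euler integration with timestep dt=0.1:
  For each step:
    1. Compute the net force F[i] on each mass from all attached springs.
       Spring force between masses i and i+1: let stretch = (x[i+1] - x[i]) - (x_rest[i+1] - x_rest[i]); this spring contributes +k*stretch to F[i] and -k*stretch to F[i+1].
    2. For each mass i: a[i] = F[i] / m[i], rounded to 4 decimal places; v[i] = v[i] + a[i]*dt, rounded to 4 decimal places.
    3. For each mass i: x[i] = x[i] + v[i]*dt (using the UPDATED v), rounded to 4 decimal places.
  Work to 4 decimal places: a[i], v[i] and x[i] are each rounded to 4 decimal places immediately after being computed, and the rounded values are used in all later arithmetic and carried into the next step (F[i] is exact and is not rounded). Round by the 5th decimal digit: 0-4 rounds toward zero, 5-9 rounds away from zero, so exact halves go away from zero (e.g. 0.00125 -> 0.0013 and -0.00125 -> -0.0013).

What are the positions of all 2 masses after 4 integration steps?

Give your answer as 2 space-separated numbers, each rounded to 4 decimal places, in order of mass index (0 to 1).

Answer: 4.0763 7.7238

Derivation:
Step 0: x=[4.0000 7.0000] v=[0.0000 2.0000]
Step 1: x=[4.0000 7.2000] v=[0.0000 2.0000]
Step 2: x=[4.0080 7.3920] v=[0.0800 1.9200]
Step 3: x=[4.0314 7.5686] v=[0.2336 1.7664]
Step 4: x=[4.0763 7.7238] v=[0.4485 1.5515]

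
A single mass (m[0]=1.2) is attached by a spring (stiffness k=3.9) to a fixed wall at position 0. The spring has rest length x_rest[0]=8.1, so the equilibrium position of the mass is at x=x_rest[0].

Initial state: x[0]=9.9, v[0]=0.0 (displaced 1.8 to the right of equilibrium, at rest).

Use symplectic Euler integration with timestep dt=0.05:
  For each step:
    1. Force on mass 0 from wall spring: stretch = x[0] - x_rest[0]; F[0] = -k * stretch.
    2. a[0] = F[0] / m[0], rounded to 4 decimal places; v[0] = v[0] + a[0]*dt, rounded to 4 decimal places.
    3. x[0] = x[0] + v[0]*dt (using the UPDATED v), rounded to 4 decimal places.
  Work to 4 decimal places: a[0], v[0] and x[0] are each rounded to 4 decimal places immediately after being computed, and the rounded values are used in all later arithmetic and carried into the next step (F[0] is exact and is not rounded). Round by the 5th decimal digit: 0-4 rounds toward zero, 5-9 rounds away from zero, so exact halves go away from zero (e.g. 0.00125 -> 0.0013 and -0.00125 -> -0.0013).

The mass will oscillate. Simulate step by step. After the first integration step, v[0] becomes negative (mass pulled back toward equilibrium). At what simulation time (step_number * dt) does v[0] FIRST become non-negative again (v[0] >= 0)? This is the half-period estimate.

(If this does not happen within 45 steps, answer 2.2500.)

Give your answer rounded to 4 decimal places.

Step 0: x=[9.9000] v=[0.0000]
Step 1: x=[9.8854] v=[-0.2925]
Step 2: x=[9.8563] v=[-0.5826]
Step 3: x=[9.8129] v=[-0.8680]
Step 4: x=[9.7556] v=[-1.1463]
Step 5: x=[9.6848] v=[-1.4153]
Step 6: x=[9.6012] v=[-1.6728]
Step 7: x=[9.5054] v=[-1.9167]
Step 8: x=[9.3981] v=[-2.1451]
Step 9: x=[9.2803] v=[-2.3560]
Step 10: x=[9.1529] v=[-2.5478]
Step 11: x=[9.0170] v=[-2.7189]
Step 12: x=[8.8736] v=[-2.8679]
Step 13: x=[8.7239] v=[-2.9936]
Step 14: x=[8.5692] v=[-3.0950]
Step 15: x=[8.4106] v=[-3.1712]
Step 16: x=[8.2495] v=[-3.2217]
Step 17: x=[8.0872] v=[-3.2460]
Step 18: x=[7.9250] v=[-3.2439]
Step 19: x=[7.7642] v=[-3.2155]
Step 20: x=[7.6062] v=[-3.1609]
Step 21: x=[7.4522] v=[-3.0807]
Step 22: x=[7.3034] v=[-2.9754]
Step 23: x=[7.1611] v=[-2.8460]
Step 24: x=[7.0264] v=[-2.6934]
Step 25: x=[6.9005] v=[-2.5189]
Step 26: x=[6.7843] v=[-2.3240]
Step 27: x=[6.6788] v=[-2.1102]
Step 28: x=[6.5848] v=[-1.8793]
Step 29: x=[6.5031] v=[-1.6331]
Step 30: x=[6.4344] v=[-1.3736]
Step 31: x=[6.3793] v=[-1.1029]
Step 32: x=[6.3381] v=[-0.8233]
Step 33: x=[6.3113] v=[-0.5370]
Step 34: x=[6.2990] v=[-0.2463]
Step 35: x=[6.3013] v=[0.0464]
First v>=0 after going negative at step 35, time=1.7500

Answer: 1.7500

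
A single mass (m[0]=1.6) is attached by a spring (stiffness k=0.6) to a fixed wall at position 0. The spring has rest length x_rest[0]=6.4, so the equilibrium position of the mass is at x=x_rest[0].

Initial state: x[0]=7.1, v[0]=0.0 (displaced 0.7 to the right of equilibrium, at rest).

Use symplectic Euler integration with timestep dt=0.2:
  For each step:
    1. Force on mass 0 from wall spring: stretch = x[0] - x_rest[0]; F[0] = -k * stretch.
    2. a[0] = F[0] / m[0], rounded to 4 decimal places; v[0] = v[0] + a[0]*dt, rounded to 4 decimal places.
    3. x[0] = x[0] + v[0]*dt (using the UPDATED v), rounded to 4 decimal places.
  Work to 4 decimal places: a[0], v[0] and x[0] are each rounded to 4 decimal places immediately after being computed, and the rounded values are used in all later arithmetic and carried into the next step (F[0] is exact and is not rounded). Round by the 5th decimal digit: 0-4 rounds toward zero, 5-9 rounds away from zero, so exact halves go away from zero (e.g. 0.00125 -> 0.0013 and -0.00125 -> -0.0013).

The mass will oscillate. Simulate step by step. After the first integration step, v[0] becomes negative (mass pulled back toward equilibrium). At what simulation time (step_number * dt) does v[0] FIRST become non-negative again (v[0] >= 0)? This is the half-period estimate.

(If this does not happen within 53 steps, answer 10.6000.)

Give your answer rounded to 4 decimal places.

Step 0: x=[7.1000] v=[0.0000]
Step 1: x=[7.0895] v=[-0.0525]
Step 2: x=[7.0687] v=[-0.1042]
Step 3: x=[7.0378] v=[-0.1544]
Step 4: x=[6.9974] v=[-0.2022]
Step 5: x=[6.9480] v=[-0.2470]
Step 6: x=[6.8904] v=[-0.2881]
Step 7: x=[6.8254] v=[-0.3249]
Step 8: x=[6.7540] v=[-0.3568]
Step 9: x=[6.6773] v=[-0.3834]
Step 10: x=[6.5965] v=[-0.4042]
Step 11: x=[6.5127] v=[-0.4189]
Step 12: x=[6.4272] v=[-0.4274]
Step 13: x=[6.3413] v=[-0.4294]
Step 14: x=[6.2563] v=[-0.4250]
Step 15: x=[6.1735] v=[-0.4142]
Step 16: x=[6.0941] v=[-0.3972]
Step 17: x=[6.0192] v=[-0.3743]
Step 18: x=[5.9501] v=[-0.3457]
Step 19: x=[5.8877] v=[-0.3120]
Step 20: x=[5.8330] v=[-0.2736]
Step 21: x=[5.7868] v=[-0.2311]
Step 22: x=[5.7498] v=[-0.1851]
Step 23: x=[5.7225] v=[-0.1363]
Step 24: x=[5.7054] v=[-0.0855]
Step 25: x=[5.6987] v=[-0.0334]
Step 26: x=[5.7025] v=[0.0192]
First v>=0 after going negative at step 26, time=5.2000

Answer: 5.2000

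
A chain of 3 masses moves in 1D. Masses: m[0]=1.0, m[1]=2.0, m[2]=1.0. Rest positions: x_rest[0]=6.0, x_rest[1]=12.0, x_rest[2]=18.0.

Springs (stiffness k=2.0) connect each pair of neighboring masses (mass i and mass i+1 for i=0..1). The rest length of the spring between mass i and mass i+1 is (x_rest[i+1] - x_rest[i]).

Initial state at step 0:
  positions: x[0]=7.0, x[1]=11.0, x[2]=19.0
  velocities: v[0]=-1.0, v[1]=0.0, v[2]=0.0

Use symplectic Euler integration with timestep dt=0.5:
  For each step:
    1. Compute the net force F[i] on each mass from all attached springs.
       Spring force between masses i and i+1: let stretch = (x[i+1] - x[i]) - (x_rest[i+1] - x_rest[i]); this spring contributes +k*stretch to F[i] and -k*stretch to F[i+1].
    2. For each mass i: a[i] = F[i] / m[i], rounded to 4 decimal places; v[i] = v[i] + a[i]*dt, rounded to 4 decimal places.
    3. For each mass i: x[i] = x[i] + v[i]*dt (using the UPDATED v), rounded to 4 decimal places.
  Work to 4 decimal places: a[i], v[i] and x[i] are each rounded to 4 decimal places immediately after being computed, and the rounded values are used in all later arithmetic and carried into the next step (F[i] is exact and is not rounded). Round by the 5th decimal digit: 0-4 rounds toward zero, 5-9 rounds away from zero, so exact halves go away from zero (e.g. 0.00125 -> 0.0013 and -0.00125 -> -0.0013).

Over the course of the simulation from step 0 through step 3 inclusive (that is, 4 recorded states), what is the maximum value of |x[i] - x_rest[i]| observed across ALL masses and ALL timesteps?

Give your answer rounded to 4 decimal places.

Answer: 1.7500

Derivation:
Step 0: x=[7.0000 11.0000 19.0000] v=[-1.0000 0.0000 0.0000]
Step 1: x=[5.5000 12.0000 18.0000] v=[-3.0000 2.0000 -2.0000]
Step 2: x=[4.2500 12.8750 17.0000] v=[-2.5000 1.7500 -2.0000]
Step 3: x=[4.3125 12.6250 16.9375] v=[0.1250 -0.5000 -0.1250]
Max displacement = 1.7500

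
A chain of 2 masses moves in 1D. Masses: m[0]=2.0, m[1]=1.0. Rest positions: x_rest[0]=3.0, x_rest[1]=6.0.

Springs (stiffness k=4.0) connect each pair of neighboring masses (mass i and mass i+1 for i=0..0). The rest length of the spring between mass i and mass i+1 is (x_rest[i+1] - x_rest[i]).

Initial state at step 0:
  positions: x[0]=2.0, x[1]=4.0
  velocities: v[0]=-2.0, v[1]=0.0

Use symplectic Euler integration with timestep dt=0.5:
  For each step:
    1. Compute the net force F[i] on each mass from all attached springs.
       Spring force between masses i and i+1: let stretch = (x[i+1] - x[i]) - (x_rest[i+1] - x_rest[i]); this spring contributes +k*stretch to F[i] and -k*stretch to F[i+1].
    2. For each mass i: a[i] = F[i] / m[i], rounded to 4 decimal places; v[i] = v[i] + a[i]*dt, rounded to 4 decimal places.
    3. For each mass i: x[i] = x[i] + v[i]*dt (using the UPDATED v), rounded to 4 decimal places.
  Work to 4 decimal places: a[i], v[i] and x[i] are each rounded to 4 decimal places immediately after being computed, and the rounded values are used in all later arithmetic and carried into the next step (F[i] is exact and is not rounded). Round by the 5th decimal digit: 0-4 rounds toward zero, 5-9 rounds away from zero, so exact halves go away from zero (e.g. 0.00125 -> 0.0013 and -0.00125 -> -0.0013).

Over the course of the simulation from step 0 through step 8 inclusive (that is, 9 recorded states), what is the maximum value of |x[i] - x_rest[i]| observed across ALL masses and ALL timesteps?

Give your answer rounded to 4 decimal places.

Step 0: x=[2.0000 4.0000] v=[-2.0000 0.0000]
Step 1: x=[0.5000 5.0000] v=[-3.0000 2.0000]
Step 2: x=[-0.2500 4.5000] v=[-1.5000 -1.0000]
Step 3: x=[-0.1250 2.2500] v=[0.2500 -4.5000]
Step 4: x=[-0.3125 0.6250] v=[-0.3750 -3.2500]
Step 5: x=[-1.5313 1.0625] v=[-2.4375 0.8750]
Step 6: x=[-2.9532 1.9062] v=[-2.8437 1.6874]
Step 7: x=[-3.4454 0.8905] v=[-0.9843 -2.0314]
Step 8: x=[-3.2696 -1.4611] v=[0.3516 -4.7032]
Max displacement = 7.4611

Answer: 7.4611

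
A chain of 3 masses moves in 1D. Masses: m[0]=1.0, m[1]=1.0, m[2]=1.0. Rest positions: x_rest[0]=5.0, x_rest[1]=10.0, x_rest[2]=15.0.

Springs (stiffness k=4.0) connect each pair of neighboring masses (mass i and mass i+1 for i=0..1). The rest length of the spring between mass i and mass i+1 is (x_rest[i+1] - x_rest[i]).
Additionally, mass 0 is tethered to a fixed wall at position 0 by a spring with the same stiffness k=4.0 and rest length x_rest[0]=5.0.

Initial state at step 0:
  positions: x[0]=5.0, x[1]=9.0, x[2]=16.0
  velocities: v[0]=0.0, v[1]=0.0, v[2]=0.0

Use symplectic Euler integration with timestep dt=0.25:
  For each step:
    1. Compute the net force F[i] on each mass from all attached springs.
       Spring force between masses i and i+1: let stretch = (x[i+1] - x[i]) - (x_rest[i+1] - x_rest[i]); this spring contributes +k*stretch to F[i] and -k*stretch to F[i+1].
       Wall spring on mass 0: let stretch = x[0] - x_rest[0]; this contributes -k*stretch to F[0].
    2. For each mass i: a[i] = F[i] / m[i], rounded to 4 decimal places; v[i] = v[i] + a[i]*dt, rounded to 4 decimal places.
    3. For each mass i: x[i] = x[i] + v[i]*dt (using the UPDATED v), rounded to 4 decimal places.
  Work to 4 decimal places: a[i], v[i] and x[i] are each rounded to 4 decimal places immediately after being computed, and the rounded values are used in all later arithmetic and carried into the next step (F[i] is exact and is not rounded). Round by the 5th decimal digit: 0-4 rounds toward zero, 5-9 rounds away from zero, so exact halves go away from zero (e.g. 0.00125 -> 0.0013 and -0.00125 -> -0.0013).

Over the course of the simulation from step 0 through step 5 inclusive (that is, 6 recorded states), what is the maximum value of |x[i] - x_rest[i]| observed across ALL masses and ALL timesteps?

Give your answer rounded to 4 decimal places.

Answer: 1.1250

Derivation:
Step 0: x=[5.0000 9.0000 16.0000] v=[0.0000 0.0000 0.0000]
Step 1: x=[4.7500 9.7500 15.5000] v=[-1.0000 3.0000 -2.0000]
Step 2: x=[4.5625 10.6875 14.8125] v=[-0.7500 3.7500 -2.7500]
Step 3: x=[4.7656 11.1250 14.3438] v=[0.8125 1.7500 -1.8750]
Step 4: x=[5.3672 10.7774 14.3204] v=[2.4063 -1.3906 -0.0938]
Step 5: x=[5.9795 9.9630 14.6612] v=[2.4493 -3.2578 1.3632]
Max displacement = 1.1250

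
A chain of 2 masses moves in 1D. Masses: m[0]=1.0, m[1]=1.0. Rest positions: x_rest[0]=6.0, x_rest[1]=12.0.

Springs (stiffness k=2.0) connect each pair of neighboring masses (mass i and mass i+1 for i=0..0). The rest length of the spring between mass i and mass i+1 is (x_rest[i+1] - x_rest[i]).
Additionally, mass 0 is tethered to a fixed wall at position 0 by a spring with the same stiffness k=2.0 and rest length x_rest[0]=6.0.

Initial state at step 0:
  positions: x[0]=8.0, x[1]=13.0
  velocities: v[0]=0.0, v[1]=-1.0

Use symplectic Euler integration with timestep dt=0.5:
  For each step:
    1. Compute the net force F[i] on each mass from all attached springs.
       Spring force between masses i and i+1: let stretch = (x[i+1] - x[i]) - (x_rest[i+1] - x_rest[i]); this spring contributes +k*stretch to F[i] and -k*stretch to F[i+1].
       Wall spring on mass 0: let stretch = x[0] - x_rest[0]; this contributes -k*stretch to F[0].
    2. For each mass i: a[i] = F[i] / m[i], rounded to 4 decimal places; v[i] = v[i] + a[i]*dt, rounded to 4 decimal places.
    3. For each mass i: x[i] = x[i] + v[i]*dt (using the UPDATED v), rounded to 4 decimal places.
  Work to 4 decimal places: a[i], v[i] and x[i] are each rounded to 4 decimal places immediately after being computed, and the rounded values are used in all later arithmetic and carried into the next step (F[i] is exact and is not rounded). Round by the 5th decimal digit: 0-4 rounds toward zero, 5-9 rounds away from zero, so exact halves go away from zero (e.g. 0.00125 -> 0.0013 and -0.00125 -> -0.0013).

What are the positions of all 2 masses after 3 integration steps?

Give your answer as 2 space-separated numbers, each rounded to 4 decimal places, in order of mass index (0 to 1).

Answer: 4.8750 11.6250

Derivation:
Step 0: x=[8.0000 13.0000] v=[0.0000 -1.0000]
Step 1: x=[6.5000 13.0000] v=[-3.0000 0.0000]
Step 2: x=[5.0000 12.7500] v=[-3.0000 -0.5000]
Step 3: x=[4.8750 11.6250] v=[-0.2500 -2.2500]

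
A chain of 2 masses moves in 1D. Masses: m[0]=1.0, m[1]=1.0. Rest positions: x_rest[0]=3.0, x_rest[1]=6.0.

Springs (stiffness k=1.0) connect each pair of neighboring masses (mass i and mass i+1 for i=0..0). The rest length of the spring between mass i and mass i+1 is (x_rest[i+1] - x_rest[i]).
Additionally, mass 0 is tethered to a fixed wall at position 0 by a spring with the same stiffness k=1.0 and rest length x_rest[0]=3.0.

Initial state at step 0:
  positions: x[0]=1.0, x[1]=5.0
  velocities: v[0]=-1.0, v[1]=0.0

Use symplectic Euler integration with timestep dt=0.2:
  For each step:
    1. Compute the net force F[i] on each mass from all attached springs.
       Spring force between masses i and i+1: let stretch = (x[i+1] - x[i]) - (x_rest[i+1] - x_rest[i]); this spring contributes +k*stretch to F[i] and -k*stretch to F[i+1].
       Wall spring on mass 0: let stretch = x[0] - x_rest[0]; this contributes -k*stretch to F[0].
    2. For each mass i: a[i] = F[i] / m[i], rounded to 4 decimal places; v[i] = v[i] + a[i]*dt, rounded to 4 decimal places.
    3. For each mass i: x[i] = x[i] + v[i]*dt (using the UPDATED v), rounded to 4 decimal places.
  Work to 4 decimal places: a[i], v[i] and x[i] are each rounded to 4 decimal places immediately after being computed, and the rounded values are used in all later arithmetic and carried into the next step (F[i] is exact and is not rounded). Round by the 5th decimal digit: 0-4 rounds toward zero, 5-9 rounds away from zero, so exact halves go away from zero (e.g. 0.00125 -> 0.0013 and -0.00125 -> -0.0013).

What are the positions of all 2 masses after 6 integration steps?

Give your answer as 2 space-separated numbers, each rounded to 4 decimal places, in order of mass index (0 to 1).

Step 0: x=[1.0000 5.0000] v=[-1.0000 0.0000]
Step 1: x=[0.9200 4.9600] v=[-0.4000 -0.2000]
Step 2: x=[0.9648 4.8784] v=[0.2240 -0.4080]
Step 3: x=[1.1276 4.7603] v=[0.8138 -0.5907]
Step 4: x=[1.3906 4.6169] v=[1.3148 -0.7172]
Step 5: x=[1.7270 4.4644] v=[1.6819 -0.7625]
Step 6: x=[2.1038 4.3224] v=[1.8840 -0.7100]

Answer: 2.1038 4.3224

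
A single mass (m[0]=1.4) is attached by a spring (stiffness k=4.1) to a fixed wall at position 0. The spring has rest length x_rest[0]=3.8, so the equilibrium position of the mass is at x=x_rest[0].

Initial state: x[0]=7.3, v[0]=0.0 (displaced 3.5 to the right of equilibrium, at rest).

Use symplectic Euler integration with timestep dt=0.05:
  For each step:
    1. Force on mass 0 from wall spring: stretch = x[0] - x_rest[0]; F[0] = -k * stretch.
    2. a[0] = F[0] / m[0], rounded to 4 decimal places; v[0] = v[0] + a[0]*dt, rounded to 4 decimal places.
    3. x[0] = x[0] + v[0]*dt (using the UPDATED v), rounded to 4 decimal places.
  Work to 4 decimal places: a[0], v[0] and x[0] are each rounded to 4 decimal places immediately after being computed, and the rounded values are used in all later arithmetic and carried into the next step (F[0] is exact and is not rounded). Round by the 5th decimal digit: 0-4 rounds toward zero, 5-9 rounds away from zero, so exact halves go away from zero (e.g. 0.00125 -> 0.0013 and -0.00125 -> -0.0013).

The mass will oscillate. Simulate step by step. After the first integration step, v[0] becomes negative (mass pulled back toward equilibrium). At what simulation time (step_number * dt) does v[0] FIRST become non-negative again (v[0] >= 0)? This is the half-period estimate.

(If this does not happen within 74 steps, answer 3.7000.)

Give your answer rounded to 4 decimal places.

Answer: 1.8500

Derivation:
Step 0: x=[7.3000] v=[0.0000]
Step 1: x=[7.2744] v=[-0.5125]
Step 2: x=[7.2233] v=[-1.0213]
Step 3: x=[7.1472] v=[-1.5226]
Step 4: x=[7.0466] v=[-2.0127]
Step 5: x=[6.9222] v=[-2.4881]
Step 6: x=[6.7749] v=[-2.9453]
Step 7: x=[6.6059] v=[-3.3809]
Step 8: x=[6.4163] v=[-3.7918]
Step 9: x=[6.2076] v=[-4.1749]
Step 10: x=[5.9812] v=[-4.5274]
Step 11: x=[5.7389] v=[-4.8468]
Step 12: x=[5.4824] v=[-5.1307]
Step 13: x=[5.2135] v=[-5.3771]
Step 14: x=[4.9343] v=[-5.5841]
Step 15: x=[4.6468] v=[-5.7502]
Step 16: x=[4.3531] v=[-5.8742]
Step 17: x=[4.0553] v=[-5.9552]
Step 18: x=[3.7557] v=[-5.9926]
Step 19: x=[3.4564] v=[-5.9861]
Step 20: x=[3.1596] v=[-5.9358]
Step 21: x=[2.8675] v=[-5.8420]
Step 22: x=[2.5822] v=[-5.7055]
Step 23: x=[2.3058] v=[-5.5272]
Step 24: x=[2.0404] v=[-5.3084]
Step 25: x=[1.7879] v=[-5.0507]
Step 26: x=[1.5501] v=[-4.7561]
Step 27: x=[1.3288] v=[-4.4267]
Step 28: x=[1.1256] v=[-4.0648]
Step 29: x=[0.9419] v=[-3.6732]
Step 30: x=[0.7792] v=[-3.2547]
Step 31: x=[0.6386] v=[-2.8124]
Step 32: x=[0.5211] v=[-2.3495]
Step 33: x=[0.4276] v=[-1.8694]
Step 34: x=[0.3588] v=[-1.3756]
Step 35: x=[0.3152] v=[-0.8717]
Step 36: x=[0.2971] v=[-0.3614]
Step 37: x=[0.3047] v=[0.1515]
First v>=0 after going negative at step 37, time=1.8500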